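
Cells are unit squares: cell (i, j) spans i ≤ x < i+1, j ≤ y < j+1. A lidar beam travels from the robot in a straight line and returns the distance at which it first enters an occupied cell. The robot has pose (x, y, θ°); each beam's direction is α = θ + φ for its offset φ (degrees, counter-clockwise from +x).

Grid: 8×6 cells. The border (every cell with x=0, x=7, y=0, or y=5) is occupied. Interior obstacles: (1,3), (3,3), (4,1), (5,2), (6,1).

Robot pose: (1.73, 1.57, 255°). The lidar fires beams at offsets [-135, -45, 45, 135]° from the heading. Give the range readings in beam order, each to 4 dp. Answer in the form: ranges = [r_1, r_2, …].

beam 1: φ=-135°, α=120°
  cosα=-0.5000 sinα=0.8660 | (1,1) | tMaxX 1.4600 tMaxY 0.4965 | tΔX 2.0000 tΔY 1.1547
    t=0.4965 [y] (1,2)
    t=1.4600 [x] (0,2) — stop
  → r_1 = 1.4600
beam 2: φ=-45°, α=210°
  cosα=-0.8660 sinα=-0.5000 | (1,1) | tMaxX 0.8429 tMaxY 1.1400 | tΔX 1.1547 tΔY 2.0000
    t=0.8429 [x] (0,1) — stop
  → r_2 = 0.8429
beam 3: φ=45°, α=300°
  cosα=0.5000 sinα=-0.8660 | (1,1) | tMaxX 0.5400 tMaxY 0.6582 | tΔX 2.0000 tΔY 1.1547
    t=0.5400 [x] (2,1)
    t=0.6582 [y] (2,0) — stop
  → r_3 = 0.6582
beam 4: φ=135°, α=30°
  cosα=0.8660 sinα=0.5000 | (1,1) | tMaxX 0.3118 tMaxY 0.8600 | tΔX 1.1547 tΔY 2.0000
    t=0.3118 [x] (2,1)
    t=0.8600 [y] (2,2)
    t=1.4665 [x] (3,2)
    t=2.6212 [x] (4,2)
    t=2.8600 [y] (4,3)
    t=3.7759 [x] (5,3)
    t=4.8600 [y] (5,4)
    t=4.9306 [x] (6,4)
    t=6.0853 [x] (7,4) — stop
  → r_4 = 6.0853

ranges = [1.4600, 0.8429, 0.6582, 6.0853]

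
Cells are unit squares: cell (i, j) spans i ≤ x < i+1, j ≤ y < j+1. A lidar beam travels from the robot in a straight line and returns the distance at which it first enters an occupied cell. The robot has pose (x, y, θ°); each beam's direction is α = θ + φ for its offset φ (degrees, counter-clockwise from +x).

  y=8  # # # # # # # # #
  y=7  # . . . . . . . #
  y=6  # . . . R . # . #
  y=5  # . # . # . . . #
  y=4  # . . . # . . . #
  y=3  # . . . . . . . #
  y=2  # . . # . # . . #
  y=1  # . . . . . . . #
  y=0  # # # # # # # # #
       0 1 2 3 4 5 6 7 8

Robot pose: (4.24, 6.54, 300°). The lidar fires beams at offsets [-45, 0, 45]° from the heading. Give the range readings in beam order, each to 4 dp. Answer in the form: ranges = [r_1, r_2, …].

ranges = [0.5590, 0.6235, 1.8221]

beam 1: φ=-45°, α=255°
  direction (-0.2588, -0.9659); cell (4,6); t to first gridline: x 0.9273, y 0.5590 (then +3.8637 / +1.0353)
    (4,5) via y @ 0.5590  # hit
  → r_1 = 0.5590
beam 2: φ=0°, α=300°
  direction (0.5000, -0.8660); cell (4,6); t to first gridline: x 1.5200, y 0.6235 (then +2.0000 / +1.1547)
    (4,5) via y @ 0.6235  # hit
  → r_2 = 0.6235
beam 3: φ=45°, α=345°
  direction (0.9659, -0.2588); cell (4,6); t to first gridline: x 0.7868, y 2.0864 (then +1.0353 / +3.8637)
    (5,6) via x @ 0.7868
    (6,6) via x @ 1.8221  # hit
  → r_3 = 1.8221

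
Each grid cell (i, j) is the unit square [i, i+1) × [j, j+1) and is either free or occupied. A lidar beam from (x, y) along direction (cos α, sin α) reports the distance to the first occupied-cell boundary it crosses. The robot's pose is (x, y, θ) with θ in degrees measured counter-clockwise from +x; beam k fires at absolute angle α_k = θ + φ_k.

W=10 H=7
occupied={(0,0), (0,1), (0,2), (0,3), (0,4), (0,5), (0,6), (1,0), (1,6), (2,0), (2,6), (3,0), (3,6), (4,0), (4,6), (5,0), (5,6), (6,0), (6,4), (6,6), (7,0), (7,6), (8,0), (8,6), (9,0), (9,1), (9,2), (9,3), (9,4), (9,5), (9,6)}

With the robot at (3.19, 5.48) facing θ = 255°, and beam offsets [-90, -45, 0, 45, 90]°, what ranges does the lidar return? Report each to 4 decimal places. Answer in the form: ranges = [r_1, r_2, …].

beam 1: φ=-90°, α=165°
  cosα=-0.9659 sinα=0.2588 | (3,5) | tMaxX 0.1967 tMaxY 2.0091 | tΔX 1.0353 tΔY 3.8637
    t=0.1967 [x] (2,5)
    t=1.2320 [x] (1,5)
    t=2.0091 [y] (1,6) — stop
  → r_1 = 2.0091
beam 2: φ=-45°, α=210°
  cosα=-0.8660 sinα=-0.5000 | (3,5) | tMaxX 0.2194 tMaxY 0.9600 | tΔX 1.1547 tΔY 2.0000
    t=0.2194 [x] (2,5)
    t=0.9600 [y] (2,4)
    t=1.3741 [x] (1,4)
    t=2.5288 [x] (0,4) — stop
  → r_2 = 2.5288
beam 3: φ=0°, α=255°
  cosα=-0.2588 sinα=-0.9659 | (3,5) | tMaxX 0.7341 tMaxY 0.4969 | tΔX 3.8637 tΔY 1.0353
    t=0.4969 [y] (3,4)
    t=0.7341 [x] (2,4)
    t=1.5322 [y] (2,3)
    t=2.5675 [y] (2,2)
    t=3.6028 [y] (2,1)
    t=4.5978 [x] (1,1)
    t=4.6380 [y] (1,0) — stop
  → r_3 = 4.6380
beam 4: φ=45°, α=300°
  cosα=0.5000 sinα=-0.8660 | (3,5) | tMaxX 1.6200 tMaxY 0.5543 | tΔX 2.0000 tΔY 1.1547
    t=0.5543 [y] (3,4)
    t=1.6200 [x] (4,4)
    t=1.7090 [y] (4,3)
    t=2.8637 [y] (4,2)
    t=3.6200 [x] (5,2)
    t=4.0184 [y] (5,1)
    t=5.1731 [y] (5,0) — stop
  → r_4 = 5.1731
beam 5: φ=90°, α=345°
  cosα=0.9659 sinα=-0.2588 | (3,5) | tMaxX 0.8386 tMaxY 1.8546 | tΔX 1.0353 tΔY 3.8637
    t=0.8386 [x] (4,5)
    t=1.8546 [y] (4,4)
    t=1.8738 [x] (5,4)
    t=2.9091 [x] (6,4) — stop
  → r_5 = 2.9091

ranges = [2.0091, 2.5288, 4.6380, 5.1731, 2.9091]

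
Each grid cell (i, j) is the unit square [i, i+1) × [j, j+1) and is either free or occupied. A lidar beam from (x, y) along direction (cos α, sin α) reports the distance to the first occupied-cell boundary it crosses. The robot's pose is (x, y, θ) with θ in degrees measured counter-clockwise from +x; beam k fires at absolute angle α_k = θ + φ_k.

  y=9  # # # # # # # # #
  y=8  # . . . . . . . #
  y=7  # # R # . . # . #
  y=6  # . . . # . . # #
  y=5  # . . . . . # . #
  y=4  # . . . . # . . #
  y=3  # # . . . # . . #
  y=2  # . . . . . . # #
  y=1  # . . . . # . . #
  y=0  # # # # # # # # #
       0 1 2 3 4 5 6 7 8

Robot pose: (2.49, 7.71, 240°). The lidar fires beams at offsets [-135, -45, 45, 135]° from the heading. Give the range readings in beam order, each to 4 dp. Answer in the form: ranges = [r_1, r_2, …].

ranges = [1.3355, 0.5073, 6.9467, 0.5280]

beam 1: φ=-135°, α=105°
  direction (-0.2588, 0.9659); cell (2,7); t to first gridline: x 1.8932, y 0.3002 (then +3.8637 / +1.0353)
    (2,8) via y @ 0.3002
    (2,9) via y @ 1.3355  # hit
  → r_1 = 1.3355
beam 2: φ=-45°, α=195°
  direction (-0.9659, -0.2588); cell (2,7); t to first gridline: x 0.5073, y 2.7432 (then +1.0353 / +3.8637)
    (1,7) via x @ 0.5073  # hit
  → r_2 = 0.5073
beam 3: φ=45°, α=285°
  direction (0.2588, -0.9659); cell (2,7); t to first gridline: x 1.9705, y 0.7350 (then +3.8637 / +1.0353)
    (2,6) via y @ 0.7350
    (2,5) via y @ 1.7703
    (3,5) via x @ 1.9705
    (3,4) via y @ 2.8056
    (3,3) via y @ 3.8409
    (3,2) via y @ 4.8762
    (4,2) via x @ 5.8342
    (4,1) via y @ 5.9114
    (4,0) via y @ 6.9467  # hit
  → r_3 = 6.9467
beam 4: φ=135°, α=15°
  direction (0.9659, 0.2588); cell (2,7); t to first gridline: x 0.5280, y 1.1205 (then +1.0353 / +3.8637)
    (3,7) via x @ 0.5280  # hit
  → r_4 = 0.5280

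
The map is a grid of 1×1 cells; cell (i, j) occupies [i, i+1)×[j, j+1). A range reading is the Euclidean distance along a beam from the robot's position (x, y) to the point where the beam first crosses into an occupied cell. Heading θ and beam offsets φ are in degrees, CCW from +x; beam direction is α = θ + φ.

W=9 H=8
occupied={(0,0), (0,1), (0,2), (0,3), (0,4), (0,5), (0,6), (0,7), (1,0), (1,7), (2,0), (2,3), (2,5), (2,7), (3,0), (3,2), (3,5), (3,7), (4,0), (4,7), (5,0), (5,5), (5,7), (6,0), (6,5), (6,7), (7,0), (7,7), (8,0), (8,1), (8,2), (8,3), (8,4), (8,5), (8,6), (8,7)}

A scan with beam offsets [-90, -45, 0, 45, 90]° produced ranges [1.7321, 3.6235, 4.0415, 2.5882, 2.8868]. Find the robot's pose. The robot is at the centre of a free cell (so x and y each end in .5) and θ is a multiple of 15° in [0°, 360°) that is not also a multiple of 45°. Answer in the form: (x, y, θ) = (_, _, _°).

(x, y, θ) = (4.5, 2.5, 30°)

Enumerate (i+0.5, j+0.5, θ) over the 36 free cells and 16 admissible headings. For each, cast all 5 beams and compare to the given ranges.
  (3.5, 6.5, 300°): beam 1 = 1.0000 ≠ 1.7321 ✗
  (1.5, 2.5, 285°): beam 1 = 0.5176 ≠ 1.7321 ✗
  (7.5, 5.5, 345°): beam 1 = 4.6587 ≠ 1.7321 ✗
  (5.5, 3.5, 75°): beam 1 = 2.5882 ≠ 1.7321 ✗
  (7.5, 2.5, 105°): beam 1 = 0.5176 ≠ 1.7321 ✗
  …
  (4.5, 2.5, 30°): r_1=1.7321, r_2=3.6235, r_3=4.0415, r_4=2.5882, r_5=2.8868 — all match ✓
Only this pose fits every beam.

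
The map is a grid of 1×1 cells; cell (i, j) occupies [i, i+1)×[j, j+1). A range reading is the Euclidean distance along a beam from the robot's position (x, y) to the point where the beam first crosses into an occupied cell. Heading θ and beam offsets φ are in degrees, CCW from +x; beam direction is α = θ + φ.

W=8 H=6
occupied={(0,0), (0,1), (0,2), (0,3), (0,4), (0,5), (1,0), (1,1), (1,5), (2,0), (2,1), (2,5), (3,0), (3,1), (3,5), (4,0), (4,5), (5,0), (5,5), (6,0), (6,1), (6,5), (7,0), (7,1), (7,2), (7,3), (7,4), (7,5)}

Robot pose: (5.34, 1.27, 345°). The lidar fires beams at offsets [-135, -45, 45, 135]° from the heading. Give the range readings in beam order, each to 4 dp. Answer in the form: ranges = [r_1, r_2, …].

ranges = [0.5400, 0.3118, 0.7621, 4.3070]

beam 1: φ=-135°, α=210°
  d=(-0.8660,-0.5000)  start (5,1)  tX=0.3926 tY=0.5400  stride 1/|dx|=1.1547 1/|dy|=2.0000
    cross x-line → (4,1), t=0.3926
    cross y-line → (4,0), t=0.5400 (wall)
  → r_1 = 0.5400
beam 2: φ=-45°, α=300°
  d=(0.5000,-0.8660)  start (5,1)  tX=1.3200 tY=0.3118  stride 1/|dx|=2.0000 1/|dy|=1.1547
    cross y-line → (5,0), t=0.3118 (wall)
  → r_2 = 0.3118
beam 3: φ=45°, α=30°
  d=(0.8660,0.5000)  start (5,1)  tX=0.7621 tY=1.4600  stride 1/|dx|=1.1547 1/|dy|=2.0000
    cross x-line → (6,1), t=0.7621 (wall)
  → r_3 = 0.7621
beam 4: φ=135°, α=120°
  d=(-0.5000,0.8660)  start (5,1)  tX=0.6800 tY=0.8429  stride 1/|dx|=2.0000 1/|dy|=1.1547
    cross x-line → (4,1), t=0.6800
    cross y-line → (4,2), t=0.8429
    cross y-line → (4,3), t=1.9976
    cross x-line → (3,3), t=2.6800
    cross y-line → (3,4), t=3.1523
    cross y-line → (3,5), t=4.3070 (wall)
  → r_4 = 4.3070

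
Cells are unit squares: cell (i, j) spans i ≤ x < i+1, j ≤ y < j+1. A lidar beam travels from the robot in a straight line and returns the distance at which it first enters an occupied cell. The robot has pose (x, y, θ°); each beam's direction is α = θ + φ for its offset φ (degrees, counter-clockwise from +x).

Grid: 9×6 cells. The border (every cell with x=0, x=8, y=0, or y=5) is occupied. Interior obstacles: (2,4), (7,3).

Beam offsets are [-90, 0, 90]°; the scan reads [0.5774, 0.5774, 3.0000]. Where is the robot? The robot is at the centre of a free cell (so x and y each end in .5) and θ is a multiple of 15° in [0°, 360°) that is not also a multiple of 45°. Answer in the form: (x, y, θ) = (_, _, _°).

Candidates: 26 free-cell centres × 16 headings = 416 poses. Raycast each; keep the one whose scan matches to 4 dp.
  (1.5, 2.5, 165°): beam 1 = 1.9319 ≠ 0.5774 ✗
  (1.5, 4.5, 330°): beam 1 = 1.0000 ≠ 0.5774 ✗
  (3.5, 3.5, 30°): beam 1 = 2.8868 ≠ 0.5774 ✗
  (5.5, 2.5, 240°): beam 1 = 3.0000 ≠ 0.5774 ✗
  (6.5, 4.5, 300°): beam 1 = 6.3509 ≠ 0.5774 ✗
  …
  (7.5, 2.5, 120°): r_1=0.5774, r_2=0.5774, r_3=3.0000 — all match ✓
Only this pose fits every beam.

(x, y, θ) = (7.5, 2.5, 120°)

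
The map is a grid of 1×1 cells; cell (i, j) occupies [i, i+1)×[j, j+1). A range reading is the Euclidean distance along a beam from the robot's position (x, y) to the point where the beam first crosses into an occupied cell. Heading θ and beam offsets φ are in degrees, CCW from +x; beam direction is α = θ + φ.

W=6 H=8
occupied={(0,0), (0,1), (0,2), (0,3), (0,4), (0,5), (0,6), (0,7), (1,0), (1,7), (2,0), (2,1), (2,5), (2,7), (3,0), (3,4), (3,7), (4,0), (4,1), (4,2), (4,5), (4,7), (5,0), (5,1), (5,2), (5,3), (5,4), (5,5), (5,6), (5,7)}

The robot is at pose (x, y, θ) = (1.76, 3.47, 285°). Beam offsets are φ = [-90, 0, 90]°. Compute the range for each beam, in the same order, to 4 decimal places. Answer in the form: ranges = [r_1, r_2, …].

ranges = [0.7868, 1.5219, 2.0478]

beam 1: φ=-90°, α=195°
  direction (-0.9659, -0.2588); cell (1,3); t to first gridline: x 0.7868, y 1.8159 (then +1.0353 / +3.8637)
    (0,3) via x @ 0.7868  # hit
  → r_1 = 0.7868
beam 2: φ=0°, α=285°
  direction (0.2588, -0.9659); cell (1,3); t to first gridline: x 0.9273, y 0.4866 (then +3.8637 / +1.0353)
    (1,2) via y @ 0.4866
    (2,2) via x @ 0.9273
    (2,1) via y @ 1.5219  # hit
  → r_2 = 1.5219
beam 3: φ=90°, α=15°
  direction (0.9659, 0.2588); cell (1,3); t to first gridline: x 0.2485, y 2.0478 (then +1.0353 / +3.8637)
    (2,3) via x @ 0.2485
    (3,3) via x @ 1.2837
    (3,4) via y @ 2.0478  # hit
  → r_3 = 2.0478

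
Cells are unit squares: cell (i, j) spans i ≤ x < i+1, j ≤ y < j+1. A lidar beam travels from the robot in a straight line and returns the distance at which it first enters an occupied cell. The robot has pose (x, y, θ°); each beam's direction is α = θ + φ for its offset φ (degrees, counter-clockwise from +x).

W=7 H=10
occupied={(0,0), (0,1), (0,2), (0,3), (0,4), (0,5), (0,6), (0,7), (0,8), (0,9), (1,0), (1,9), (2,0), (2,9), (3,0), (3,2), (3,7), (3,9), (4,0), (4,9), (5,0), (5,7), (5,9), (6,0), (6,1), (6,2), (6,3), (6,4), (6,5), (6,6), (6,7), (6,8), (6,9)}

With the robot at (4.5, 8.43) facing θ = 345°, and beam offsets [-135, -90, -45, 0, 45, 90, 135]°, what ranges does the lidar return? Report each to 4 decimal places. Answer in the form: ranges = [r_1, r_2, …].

beam 1: φ=-135°, α=210°
  cosα=-0.8660 sinα=-0.5000 | (4,8) | tMaxX 0.5774 tMaxY 0.8600 | tΔX 1.1547 tΔY 2.0000
    t=0.5774 [x] (3,8)
    t=0.8600 [y] (3,7) — stop
  → r_1 = 0.8600
beam 2: φ=-90°, α=255°
  cosα=-0.2588 sinα=-0.9659 | (4,8) | tMaxX 1.9319 tMaxY 0.4452 | tΔX 3.8637 tΔY 1.0353
    t=0.4452 [y] (4,7)
    t=1.4804 [y] (4,6)
    t=1.9319 [x] (3,6)
    t=2.5157 [y] (3,5)
    t=3.5510 [y] (3,4)
    t=4.5863 [y] (3,3)
    t=5.6215 [y] (3,2) — stop
  → r_2 = 5.6215
beam 3: φ=-45°, α=300°
  cosα=0.5000 sinα=-0.8660 | (4,8) | tMaxX 1.0000 tMaxY 0.4965 | tΔX 2.0000 tΔY 1.1547
    t=0.4965 [y] (4,7)
    t=1.0000 [x] (5,7) — stop
  → r_3 = 1.0000
beam 4: φ=0°, α=345°
  cosα=0.9659 sinα=-0.2588 | (4,8) | tMaxX 0.5176 tMaxY 1.6614 | tΔX 1.0353 tΔY 3.8637
    t=0.5176 [x] (5,8)
    t=1.5529 [x] (6,8) — stop
  → r_4 = 1.5529
beam 5: φ=45°, α=30°
  cosα=0.8660 sinα=0.5000 | (4,8) | tMaxX 0.5774 tMaxY 1.1400 | tΔX 1.1547 tΔY 2.0000
    t=0.5774 [x] (5,8)
    t=1.1400 [y] (5,9) — stop
  → r_5 = 1.1400
beam 6: φ=90°, α=75°
  cosα=0.2588 sinα=0.9659 | (4,8) | tMaxX 1.9319 tMaxY 0.5901 | tΔX 3.8637 tΔY 1.0353
    t=0.5901 [y] (4,9) — stop
  → r_6 = 0.5901
beam 7: φ=135°, α=120°
  cosα=-0.5000 sinα=0.8660 | (4,8) | tMaxX 1.0000 tMaxY 0.6582 | tΔX 2.0000 tΔY 1.1547
    t=0.6582 [y] (4,9) — stop
  → r_7 = 0.6582

ranges = [0.8600, 5.6215, 1.0000, 1.5529, 1.1400, 0.5901, 0.6582]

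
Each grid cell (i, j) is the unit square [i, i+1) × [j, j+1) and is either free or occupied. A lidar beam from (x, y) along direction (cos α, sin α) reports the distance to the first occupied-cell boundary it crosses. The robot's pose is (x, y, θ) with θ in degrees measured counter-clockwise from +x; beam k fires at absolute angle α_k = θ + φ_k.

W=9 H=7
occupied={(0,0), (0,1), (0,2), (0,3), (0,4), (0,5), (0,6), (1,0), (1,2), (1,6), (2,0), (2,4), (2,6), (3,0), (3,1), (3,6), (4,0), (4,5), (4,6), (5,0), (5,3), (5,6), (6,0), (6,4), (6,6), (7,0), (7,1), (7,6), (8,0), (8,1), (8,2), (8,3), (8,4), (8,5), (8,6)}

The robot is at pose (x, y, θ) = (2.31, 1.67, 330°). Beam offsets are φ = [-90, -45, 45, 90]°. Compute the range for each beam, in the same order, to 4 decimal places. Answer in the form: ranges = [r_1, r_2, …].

ranges = [0.7736, 0.6936, 0.7143, 3.8452]

beam 1: φ=-90°, α=240°
  d=(-0.5000,-0.8660)  start (2,1)  tX=0.6200 tY=0.7736  stride 1/|dx|=2.0000 1/|dy|=1.1547
    cross x-line → (1,1), t=0.6200
    cross y-line → (1,0), t=0.7736 (wall)
  → r_1 = 0.7736
beam 2: φ=-45°, α=285°
  d=(0.2588,-0.9659)  start (2,1)  tX=2.6660 tY=0.6936  stride 1/|dx|=3.8637 1/|dy|=1.0353
    cross y-line → (2,0), t=0.6936 (wall)
  → r_2 = 0.6936
beam 3: φ=45°, α=15°
  d=(0.9659,0.2588)  start (2,1)  tX=0.7143 tY=1.2750  stride 1/|dx|=1.0353 1/|dy|=3.8637
    cross x-line → (3,1), t=0.7143 (wall)
  → r_3 = 0.7143
beam 4: φ=90°, α=60°
  d=(0.5000,0.8660)  start (2,1)  tX=1.3800 tY=0.3811  stride 1/|dx|=2.0000 1/|dy|=1.1547
    cross y-line → (2,2), t=0.3811
    cross x-line → (3,2), t=1.3800
    cross y-line → (3,3), t=1.5358
    cross y-line → (3,4), t=2.6905
    cross x-line → (4,4), t=3.3800
    cross y-line → (4,5), t=3.8452 (wall)
  → r_4 = 3.8452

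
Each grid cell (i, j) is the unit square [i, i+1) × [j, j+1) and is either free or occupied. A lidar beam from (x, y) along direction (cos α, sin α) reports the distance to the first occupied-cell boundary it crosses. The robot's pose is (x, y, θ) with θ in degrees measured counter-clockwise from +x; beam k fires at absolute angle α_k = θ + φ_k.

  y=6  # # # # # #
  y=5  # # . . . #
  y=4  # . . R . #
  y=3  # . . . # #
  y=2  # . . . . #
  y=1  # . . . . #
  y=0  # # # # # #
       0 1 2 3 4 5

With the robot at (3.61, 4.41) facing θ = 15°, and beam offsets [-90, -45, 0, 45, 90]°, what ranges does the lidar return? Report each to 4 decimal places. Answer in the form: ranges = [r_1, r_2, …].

ranges = [3.5303, 0.8200, 1.4390, 1.8360, 1.6461]

beam 1: φ=-90°, α=285°
  cosα=0.2588 sinα=-0.9659 | (3,4) | tMaxX 1.5068 tMaxY 0.4245 | tΔX 3.8637 tΔY 1.0353
    t=0.4245 [y] (3,3)
    t=1.4597 [y] (3,2)
    t=1.5068 [x] (4,2)
    t=2.4950 [y] (4,1)
    t=3.5303 [y] (4,0) — stop
  → r_1 = 3.5303
beam 2: φ=-45°, α=330°
  cosα=0.8660 sinα=-0.5000 | (3,4) | tMaxX 0.4503 tMaxY 0.8200 | tΔX 1.1547 tΔY 2.0000
    t=0.4503 [x] (4,4)
    t=0.8200 [y] (4,3) — stop
  → r_2 = 0.8200
beam 3: φ=0°, α=15°
  cosα=0.9659 sinα=0.2588 | (3,4) | tMaxX 0.4038 tMaxY 2.2796 | tΔX 1.0353 tΔY 3.8637
    t=0.4038 [x] (4,4)
    t=1.4390 [x] (5,4) — stop
  → r_3 = 1.4390
beam 4: φ=45°, α=60°
  cosα=0.5000 sinα=0.8660 | (3,4) | tMaxX 0.7800 tMaxY 0.6813 | tΔX 2.0000 tΔY 1.1547
    t=0.6813 [y] (3,5)
    t=0.7800 [x] (4,5)
    t=1.8360 [y] (4,6) — stop
  → r_4 = 1.8360
beam 5: φ=90°, α=105°
  cosα=-0.2588 sinα=0.9659 | (3,4) | tMaxX 2.3569 tMaxY 0.6108 | tΔX 3.8637 tΔY 1.0353
    t=0.6108 [y] (3,5)
    t=1.6461 [y] (3,6) — stop
  → r_5 = 1.6461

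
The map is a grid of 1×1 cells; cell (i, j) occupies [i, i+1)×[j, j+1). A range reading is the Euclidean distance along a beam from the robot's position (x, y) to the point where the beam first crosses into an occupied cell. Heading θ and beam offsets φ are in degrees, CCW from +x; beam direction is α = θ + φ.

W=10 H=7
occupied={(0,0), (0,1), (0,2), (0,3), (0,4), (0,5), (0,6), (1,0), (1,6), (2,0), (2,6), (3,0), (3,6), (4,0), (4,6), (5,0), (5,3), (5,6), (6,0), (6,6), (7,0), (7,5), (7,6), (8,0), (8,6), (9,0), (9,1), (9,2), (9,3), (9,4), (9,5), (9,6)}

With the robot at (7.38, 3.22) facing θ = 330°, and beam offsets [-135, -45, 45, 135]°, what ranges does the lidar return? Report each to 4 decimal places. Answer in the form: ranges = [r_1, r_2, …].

ranges = [6.6051, 2.2983, 1.6771, 2.8781]

beam 1: φ=-135°, α=195°
  cosα=-0.9659 sinα=-0.2588 | (7,3) | tMaxX 0.3934 tMaxY 0.8500 | tΔX 1.0353 tΔY 3.8637
    t=0.3934 [x] (6,3)
    t=0.8500 [y] (6,2)
    t=1.4287 [x] (5,2)
    t=2.4640 [x] (4,2)
    t=3.4992 [x] (3,2)
    t=4.5345 [x] (2,2)
    t=4.7137 [y] (2,1)
    t=5.5698 [x] (1,1)
    t=6.6051 [x] (0,1) — stop
  → r_1 = 6.6051
beam 2: φ=-45°, α=285°
  cosα=0.2588 sinα=-0.9659 | (7,3) | tMaxX 2.3955 tMaxY 0.2278 | tΔX 3.8637 tΔY 1.0353
    t=0.2278 [y] (7,2)
    t=1.2630 [y] (7,1)
    t=2.2983 [y] (7,0) — stop
  → r_2 = 2.2983
beam 3: φ=45°, α=15°
  cosα=0.9659 sinα=0.2588 | (7,3) | tMaxX 0.6419 tMaxY 3.0137 | tΔX 1.0353 tΔY 3.8637
    t=0.6419 [x] (8,3)
    t=1.6771 [x] (9,3) — stop
  → r_3 = 1.6771
beam 4: φ=135°, α=105°
  cosα=-0.2588 sinα=0.9659 | (7,3) | tMaxX 1.4682 tMaxY 0.8075 | tΔX 3.8637 tΔY 1.0353
    t=0.8075 [y] (7,4)
    t=1.4682 [x] (6,4)
    t=1.8428 [y] (6,5)
    t=2.8781 [y] (6,6) — stop
  → r_4 = 2.8781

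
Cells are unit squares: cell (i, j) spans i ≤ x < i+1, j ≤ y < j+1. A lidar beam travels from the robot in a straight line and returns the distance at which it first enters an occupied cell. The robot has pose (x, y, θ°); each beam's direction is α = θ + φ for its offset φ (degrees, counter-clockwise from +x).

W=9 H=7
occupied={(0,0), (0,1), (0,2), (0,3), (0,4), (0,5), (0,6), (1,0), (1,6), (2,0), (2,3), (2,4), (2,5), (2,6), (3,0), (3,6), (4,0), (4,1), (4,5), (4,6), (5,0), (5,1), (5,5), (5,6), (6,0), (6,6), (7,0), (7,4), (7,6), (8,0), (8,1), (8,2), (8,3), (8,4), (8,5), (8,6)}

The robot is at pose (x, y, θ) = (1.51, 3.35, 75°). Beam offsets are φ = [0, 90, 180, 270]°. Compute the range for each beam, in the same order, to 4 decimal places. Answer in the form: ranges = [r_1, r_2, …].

ranges = [1.8932, 0.5280, 1.9705, 0.5073]

beam 1: φ=0°, α=75°
  dir = (cos 75°, sin 75°) = (0.2588, 0.9659); from cell (1,3)
  next x-line at t=1.8932, next y-line at t=0.6729; Δt_x=3.8637, Δt_y=1.0353
    y: enter (1,4) at t=0.6729
    y: enter (1,5) at t=1.7082
    x: enter (2,5) at t=1.8932 ← occupied
  → r_1 = 1.8932
beam 2: φ=90°, α=165°
  dir = (cos 165°, sin 165°) = (-0.9659, 0.2588); from cell (1,3)
  next x-line at t=0.5280, next y-line at t=2.5114; Δt_x=1.0353, Δt_y=3.8637
    x: enter (0,3) at t=0.5280 ← occupied
  → r_2 = 0.5280
beam 3: φ=180°, α=255°
  dir = (cos 255°, sin 255°) = (-0.2588, -0.9659); from cell (1,3)
  next x-line at t=1.9705, next y-line at t=0.3623; Δt_x=3.8637, Δt_y=1.0353
    y: enter (1,2) at t=0.3623
    y: enter (1,1) at t=1.3976
    x: enter (0,1) at t=1.9705 ← occupied
  → r_3 = 1.9705
beam 4: φ=270°, α=345°
  dir = (cos 345°, sin 345°) = (0.9659, -0.2588); from cell (1,3)
  next x-line at t=0.5073, next y-line at t=1.3523; Δt_x=1.0353, Δt_y=3.8637
    x: enter (2,3) at t=0.5073 ← occupied
  → r_4 = 0.5073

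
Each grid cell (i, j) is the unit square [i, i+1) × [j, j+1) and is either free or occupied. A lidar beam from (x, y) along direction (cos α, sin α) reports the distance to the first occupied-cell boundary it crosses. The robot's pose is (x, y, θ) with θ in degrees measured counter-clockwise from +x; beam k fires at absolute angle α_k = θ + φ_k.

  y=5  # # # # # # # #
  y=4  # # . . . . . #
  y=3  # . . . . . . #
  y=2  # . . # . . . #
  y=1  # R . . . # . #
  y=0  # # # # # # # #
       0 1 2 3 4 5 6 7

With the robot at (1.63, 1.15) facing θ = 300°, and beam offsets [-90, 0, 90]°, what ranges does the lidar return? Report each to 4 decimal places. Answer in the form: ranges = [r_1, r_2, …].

ranges = [0.3000, 0.1732, 1.7000]

beam 1: φ=-90°, α=210°
  cosα=-0.8660 sinα=-0.5000 | (1,1) | tMaxX 0.7275 tMaxY 0.3000 | tΔX 1.1547 tΔY 2.0000
    t=0.3000 [y] (1,0) — stop
  → r_1 = 0.3000
beam 2: φ=0°, α=300°
  cosα=0.5000 sinα=-0.8660 | (1,1) | tMaxX 0.7400 tMaxY 0.1732 | tΔX 2.0000 tΔY 1.1547
    t=0.1732 [y] (1,0) — stop
  → r_2 = 0.1732
beam 3: φ=90°, α=30°
  cosα=0.8660 sinα=0.5000 | (1,1) | tMaxX 0.4272 tMaxY 1.7000 | tΔX 1.1547 tΔY 2.0000
    t=0.4272 [x] (2,1)
    t=1.5819 [x] (3,1)
    t=1.7000 [y] (3,2) — stop
  → r_3 = 1.7000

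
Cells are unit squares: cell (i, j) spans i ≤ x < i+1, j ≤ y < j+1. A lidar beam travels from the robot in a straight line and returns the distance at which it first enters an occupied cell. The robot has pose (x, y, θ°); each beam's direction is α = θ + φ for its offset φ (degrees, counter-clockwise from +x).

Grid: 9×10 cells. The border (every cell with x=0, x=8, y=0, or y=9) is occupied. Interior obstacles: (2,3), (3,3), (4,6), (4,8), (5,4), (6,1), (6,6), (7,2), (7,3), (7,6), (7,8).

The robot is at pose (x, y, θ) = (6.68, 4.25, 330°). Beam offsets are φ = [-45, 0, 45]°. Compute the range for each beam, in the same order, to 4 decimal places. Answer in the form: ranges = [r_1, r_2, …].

ranges = [1.2364, 0.5000, 1.3666]

beam 1: φ=-45°, α=285°
  cosα=0.2588 sinα=-0.9659 | (6,4) | tMaxX 1.2364 tMaxY 0.2588 | tΔX 3.8637 tΔY 1.0353
    t=0.2588 [y] (6,3)
    t=1.2364 [x] (7,3) — stop
  → r_1 = 1.2364
beam 2: φ=0°, α=330°
  cosα=0.8660 sinα=-0.5000 | (6,4) | tMaxX 0.3695 tMaxY 0.5000 | tΔX 1.1547 tΔY 2.0000
    t=0.3695 [x] (7,4)
    t=0.5000 [y] (7,3) — stop
  → r_2 = 0.5000
beam 3: φ=45°, α=15°
  cosα=0.9659 sinα=0.2588 | (6,4) | tMaxX 0.3313 tMaxY 2.8978 | tΔX 1.0353 tΔY 3.8637
    t=0.3313 [x] (7,4)
    t=1.3666 [x] (8,4) — stop
  → r_3 = 1.3666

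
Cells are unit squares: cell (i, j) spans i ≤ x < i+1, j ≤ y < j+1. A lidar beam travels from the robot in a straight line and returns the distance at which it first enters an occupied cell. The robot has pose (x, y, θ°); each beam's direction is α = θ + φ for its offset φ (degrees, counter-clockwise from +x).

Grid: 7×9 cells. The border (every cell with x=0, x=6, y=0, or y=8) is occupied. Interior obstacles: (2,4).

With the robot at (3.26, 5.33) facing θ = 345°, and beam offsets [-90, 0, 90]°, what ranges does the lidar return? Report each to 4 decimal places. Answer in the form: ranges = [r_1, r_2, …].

ranges = [1.0046, 2.8367, 2.7642]

beam 1: φ=-90°, α=255°
  d=(-0.2588,-0.9659)  start (3,5)  tX=1.0046 tY=0.3416  stride 1/|dx|=3.8637 1/|dy|=1.0353
    cross y-line → (3,4), t=0.3416
    cross x-line → (2,4), t=1.0046 (wall)
  → r_1 = 1.0046
beam 2: φ=0°, α=345°
  d=(0.9659,-0.2588)  start (3,5)  tX=0.7661 tY=1.2750  stride 1/|dx|=1.0353 1/|dy|=3.8637
    cross x-line → (4,5), t=0.7661
    cross y-line → (4,4), t=1.2750
    cross x-line → (5,4), t=1.8014
    cross x-line → (6,4), t=2.8367 (wall)
  → r_2 = 2.8367
beam 3: φ=90°, α=75°
  d=(0.2588,0.9659)  start (3,5)  tX=2.8591 tY=0.6936  stride 1/|dx|=3.8637 1/|dy|=1.0353
    cross y-line → (3,6), t=0.6936
    cross y-line → (3,7), t=1.7289
    cross y-line → (3,8), t=2.7642 (wall)
  → r_3 = 2.7642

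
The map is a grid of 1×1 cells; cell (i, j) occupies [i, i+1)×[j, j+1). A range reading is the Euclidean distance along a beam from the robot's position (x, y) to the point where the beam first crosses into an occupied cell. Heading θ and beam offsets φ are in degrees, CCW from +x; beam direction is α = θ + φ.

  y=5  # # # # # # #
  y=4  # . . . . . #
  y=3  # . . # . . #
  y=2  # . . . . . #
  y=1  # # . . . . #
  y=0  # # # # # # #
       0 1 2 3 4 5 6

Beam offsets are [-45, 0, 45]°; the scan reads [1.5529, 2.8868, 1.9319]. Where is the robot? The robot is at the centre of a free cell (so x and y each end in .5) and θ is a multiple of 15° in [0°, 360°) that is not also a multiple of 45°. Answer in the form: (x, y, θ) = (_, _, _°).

(x, y, θ) = (5.5, 3.5, 240°)

The pose lattice has 18·16 = 288 candidates. Test each by forward raycasting.
  (1.5, 3.5, 285°): beam 1 = 1.0000 ≠ 1.5529 ✗
  (3.5, 2.5, 60°): beam 1 = 2.5882 ≠ 1.5529 ✗
  (3.5, 1.5, 60°): beam 1 = 2.5882 ≠ 1.5529 ✗
  …
  (5.5, 3.5, 240°): r_1=1.5529, r_2=2.8868, r_3=1.9319 — all match ✓
No second candidate reproduces the full scan.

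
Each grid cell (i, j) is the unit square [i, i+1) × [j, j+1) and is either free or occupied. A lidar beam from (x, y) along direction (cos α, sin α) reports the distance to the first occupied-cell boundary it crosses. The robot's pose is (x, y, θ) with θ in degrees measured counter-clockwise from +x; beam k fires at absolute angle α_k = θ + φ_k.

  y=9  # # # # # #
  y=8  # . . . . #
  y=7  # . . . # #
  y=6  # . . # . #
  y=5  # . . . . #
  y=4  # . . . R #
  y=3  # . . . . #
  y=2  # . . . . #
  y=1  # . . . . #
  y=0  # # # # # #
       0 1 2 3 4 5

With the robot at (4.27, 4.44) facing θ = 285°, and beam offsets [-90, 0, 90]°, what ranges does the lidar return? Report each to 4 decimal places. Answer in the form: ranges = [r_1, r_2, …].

beam 1: φ=-90°, α=195°
  direction (-0.9659, -0.2588); cell (4,4); t to first gridline: x 0.2795, y 1.7000 (then +1.0353 / +3.8637)
    (3,4) via x @ 0.2795
    (2,4) via x @ 1.3148
    (2,3) via y @ 1.7000
    (1,3) via x @ 2.3501
    (0,3) via x @ 3.3854  # hit
  → r_1 = 3.3854
beam 2: φ=0°, α=285°
  direction (0.2588, -0.9659); cell (4,4); t to first gridline: x 2.8205, y 0.4555 (then +3.8637 / +1.0353)
    (4,3) via y @ 0.4555
    (4,2) via y @ 1.4908
    (4,1) via y @ 2.5261
    (5,1) via x @ 2.8205  # hit
  → r_2 = 2.8205
beam 3: φ=90°, α=15°
  direction (0.9659, 0.2588); cell (4,4); t to first gridline: x 0.7558, y 2.1637 (then +1.0353 / +3.8637)
    (5,4) via x @ 0.7558  # hit
  → r_3 = 0.7558

ranges = [3.3854, 2.8205, 0.7558]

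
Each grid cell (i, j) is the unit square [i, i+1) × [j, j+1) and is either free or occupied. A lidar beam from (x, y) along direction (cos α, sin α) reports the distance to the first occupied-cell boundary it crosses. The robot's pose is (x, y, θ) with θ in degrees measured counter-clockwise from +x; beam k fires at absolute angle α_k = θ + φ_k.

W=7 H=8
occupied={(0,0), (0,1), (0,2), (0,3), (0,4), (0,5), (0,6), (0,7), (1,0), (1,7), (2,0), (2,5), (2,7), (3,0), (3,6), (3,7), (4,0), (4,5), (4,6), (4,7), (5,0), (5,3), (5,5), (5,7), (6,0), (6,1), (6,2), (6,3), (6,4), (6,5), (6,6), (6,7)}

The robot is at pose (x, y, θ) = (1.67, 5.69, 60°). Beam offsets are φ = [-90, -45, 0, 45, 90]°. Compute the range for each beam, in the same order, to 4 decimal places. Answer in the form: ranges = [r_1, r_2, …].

beam 1: φ=-90°, α=330°
  dir = (cos 330°, sin 330°) = (0.8660, -0.5000); from cell (1,5)
  next x-line at t=0.3811, next y-line at t=1.3800; Δt_x=1.1547, Δt_y=2.0000
    x: enter (2,5) at t=0.3811 ← occupied
  → r_1 = 0.3811
beam 2: φ=-45°, α=15°
  dir = (cos 15°, sin 15°) = (0.9659, 0.2588); from cell (1,5)
  next x-line at t=0.3416, next y-line at t=1.1977; Δt_x=1.0353, Δt_y=3.8637
    x: enter (2,5) at t=0.3416 ← occupied
  → r_2 = 0.3416
beam 3: φ=0°, α=60°
  dir = (cos 60°, sin 60°) = (0.5000, 0.8660); from cell (1,5)
  next x-line at t=0.6600, next y-line at t=0.3580; Δt_x=2.0000, Δt_y=1.1547
    y: enter (1,6) at t=0.3580
    x: enter (2,6) at t=0.6600
    y: enter (2,7) at t=1.5127 ← occupied
  → r_3 = 1.5127
beam 4: φ=45°, α=105°
  dir = (cos 105°, sin 105°) = (-0.2588, 0.9659); from cell (1,5)
  next x-line at t=2.5887, next y-line at t=0.3209; Δt_x=3.8637, Δt_y=1.0353
    y: enter (1,6) at t=0.3209
    y: enter (1,7) at t=1.3562 ← occupied
  → r_4 = 1.3562
beam 5: φ=90°, α=150°
  dir = (cos 150°, sin 150°) = (-0.8660, 0.5000); from cell (1,5)
  next x-line at t=0.7736, next y-line at t=0.6200; Δt_x=1.1547, Δt_y=2.0000
    y: enter (1,6) at t=0.6200
    x: enter (0,6) at t=0.7736 ← occupied
  → r_5 = 0.7736

ranges = [0.3811, 0.3416, 1.5127, 1.3562, 0.7736]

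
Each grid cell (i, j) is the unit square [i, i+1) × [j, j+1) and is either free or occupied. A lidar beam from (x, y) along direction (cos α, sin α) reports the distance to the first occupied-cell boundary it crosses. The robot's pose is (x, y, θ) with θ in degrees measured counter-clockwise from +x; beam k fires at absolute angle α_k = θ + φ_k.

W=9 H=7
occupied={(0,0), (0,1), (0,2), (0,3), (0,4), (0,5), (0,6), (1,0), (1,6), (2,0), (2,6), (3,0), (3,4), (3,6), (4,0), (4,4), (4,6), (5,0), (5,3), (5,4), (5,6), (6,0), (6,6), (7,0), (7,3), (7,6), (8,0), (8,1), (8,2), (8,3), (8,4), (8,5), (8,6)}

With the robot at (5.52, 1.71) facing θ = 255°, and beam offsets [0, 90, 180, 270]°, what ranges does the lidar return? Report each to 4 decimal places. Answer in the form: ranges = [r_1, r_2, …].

ranges = [0.7350, 2.5675, 1.3355, 4.6794]

beam 1: φ=0°, α=255°
  dir = (cos 255°, sin 255°) = (-0.2588, -0.9659); from cell (5,1)
  next x-line at t=2.0091, next y-line at t=0.7350; Δt_x=3.8637, Δt_y=1.0353
    y: enter (5,0) at t=0.7350 ← occupied
  → r_1 = 0.7350
beam 2: φ=90°, α=345°
  dir = (cos 345°, sin 345°) = (0.9659, -0.2588); from cell (5,1)
  next x-line at t=0.4969, next y-line at t=2.7432; Δt_x=1.0353, Δt_y=3.8637
    x: enter (6,1) at t=0.4969
    x: enter (7,1) at t=1.5322
    x: enter (8,1) at t=2.5675 ← occupied
  → r_2 = 2.5675
beam 3: φ=180°, α=75°
  dir = (cos 75°, sin 75°) = (0.2588, 0.9659); from cell (5,1)
  next x-line at t=1.8546, next y-line at t=0.3002; Δt_x=3.8637, Δt_y=1.0353
    y: enter (5,2) at t=0.3002
    y: enter (5,3) at t=1.3355 ← occupied
  → r_3 = 1.3355
beam 4: φ=270°, α=165°
  dir = (cos 165°, sin 165°) = (-0.9659, 0.2588); from cell (5,1)
  next x-line at t=0.5383, next y-line at t=1.1205; Δt_x=1.0353, Δt_y=3.8637
    x: enter (4,1) at t=0.5383
    y: enter (4,2) at t=1.1205
    x: enter (3,2) at t=1.5736
    x: enter (2,2) at t=2.6089
    x: enter (1,2) at t=3.6442
    x: enter (0,2) at t=4.6794 ← occupied
  → r_4 = 4.6794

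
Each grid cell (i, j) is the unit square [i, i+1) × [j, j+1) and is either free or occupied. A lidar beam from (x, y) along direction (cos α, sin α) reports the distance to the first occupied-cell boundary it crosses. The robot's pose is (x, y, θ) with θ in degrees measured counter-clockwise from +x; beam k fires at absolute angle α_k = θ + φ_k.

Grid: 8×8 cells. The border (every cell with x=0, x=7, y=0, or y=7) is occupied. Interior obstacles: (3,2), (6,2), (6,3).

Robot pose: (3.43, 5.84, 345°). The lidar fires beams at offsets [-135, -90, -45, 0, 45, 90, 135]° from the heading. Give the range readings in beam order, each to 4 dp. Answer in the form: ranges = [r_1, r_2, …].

beam 1: φ=-135°, α=210°
  dir = (cos 210°, sin 210°) = (-0.8660, -0.5000); from cell (3,5)
  next x-line at t=0.4965, next y-line at t=1.6800; Δt_x=1.1547, Δt_y=2.0000
    x: enter (2,5) at t=0.4965
    x: enter (1,5) at t=1.6512
    y: enter (1,4) at t=1.6800
    x: enter (0,4) at t=2.8059 ← occupied
  → r_1 = 2.8059
beam 2: φ=-90°, α=255°
  dir = (cos 255°, sin 255°) = (-0.2588, -0.9659); from cell (3,5)
  next x-line at t=1.6614, next y-line at t=0.8696; Δt_x=3.8637, Δt_y=1.0353
    y: enter (3,4) at t=0.8696
    x: enter (2,4) at t=1.6614
    y: enter (2,3) at t=1.9049
    y: enter (2,2) at t=2.9402
    y: enter (2,1) at t=3.9755
    y: enter (2,0) at t=5.0107 ← occupied
  → r_2 = 5.0107
beam 3: φ=-45°, α=300°
  dir = (cos 300°, sin 300°) = (0.5000, -0.8660); from cell (3,5)
  next x-line at t=1.1400, next y-line at t=0.9699; Δt_x=2.0000, Δt_y=1.1547
    y: enter (3,4) at t=0.9699
    x: enter (4,4) at t=1.1400
    y: enter (4,3) at t=2.1246
    x: enter (5,3) at t=3.1400
    y: enter (5,2) at t=3.2793
    y: enter (5,1) at t=4.4341
    x: enter (6,1) at t=5.1400
    y: enter (6,0) at t=5.5888 ← occupied
  → r_3 = 5.5888
beam 4: φ=0°, α=345°
  dir = (cos 345°, sin 345°) = (0.9659, -0.2588); from cell (3,5)
  next x-line at t=0.5901, next y-line at t=3.2455; Δt_x=1.0353, Δt_y=3.8637
    x: enter (4,5) at t=0.5901
    x: enter (5,5) at t=1.6254
    x: enter (6,5) at t=2.6607
    y: enter (6,4) at t=3.2455
    x: enter (7,4) at t=3.6959 ← occupied
  → r_4 = 3.6959
beam 5: φ=45°, α=30°
  dir = (cos 30°, sin 30°) = (0.8660, 0.5000); from cell (3,5)
  next x-line at t=0.6582, next y-line at t=0.3200; Δt_x=1.1547, Δt_y=2.0000
    y: enter (3,6) at t=0.3200
    x: enter (4,6) at t=0.6582
    x: enter (5,6) at t=1.8129
    y: enter (5,7) at t=2.3200 ← occupied
  → r_5 = 2.3200
beam 6: φ=90°, α=75°
  dir = (cos 75°, sin 75°) = (0.2588, 0.9659); from cell (3,5)
  next x-line at t=2.2023, next y-line at t=0.1656; Δt_x=3.8637, Δt_y=1.0353
    y: enter (3,6) at t=0.1656
    y: enter (3,7) at t=1.2009 ← occupied
  → r_6 = 1.2009
beam 7: φ=135°, α=120°
  dir = (cos 120°, sin 120°) = (-0.5000, 0.8660); from cell (3,5)
  next x-line at t=0.8600, next y-line at t=0.1848; Δt_x=2.0000, Δt_y=1.1547
    y: enter (3,6) at t=0.1848
    x: enter (2,6) at t=0.8600
    y: enter (2,7) at t=1.3395 ← occupied
  → r_7 = 1.3395

ranges = [2.8059, 5.0107, 5.5888, 3.6959, 2.3200, 1.2009, 1.3395]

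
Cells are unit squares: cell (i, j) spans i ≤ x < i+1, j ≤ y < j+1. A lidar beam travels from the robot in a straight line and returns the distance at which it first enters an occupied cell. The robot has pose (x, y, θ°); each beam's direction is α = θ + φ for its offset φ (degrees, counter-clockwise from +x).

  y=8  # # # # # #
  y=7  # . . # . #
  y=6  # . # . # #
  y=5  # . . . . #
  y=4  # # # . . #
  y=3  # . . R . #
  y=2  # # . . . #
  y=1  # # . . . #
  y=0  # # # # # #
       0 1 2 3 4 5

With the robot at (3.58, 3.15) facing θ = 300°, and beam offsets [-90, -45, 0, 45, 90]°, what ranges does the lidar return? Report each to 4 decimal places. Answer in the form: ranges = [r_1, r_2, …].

beam 1: φ=-90°, α=210°
  dir = (cos 210°, sin 210°) = (-0.8660, -0.5000); from cell (3,3)
  next x-line at t=0.6697, next y-line at t=0.3000; Δt_x=1.1547, Δt_y=2.0000
    y: enter (3,2) at t=0.3000
    x: enter (2,2) at t=0.6697
    x: enter (1,2) at t=1.8244 ← occupied
  → r_1 = 1.8244
beam 2: φ=-45°, α=255°
  dir = (cos 255°, sin 255°) = (-0.2588, -0.9659); from cell (3,3)
  next x-line at t=2.2409, next y-line at t=0.1553; Δt_x=3.8637, Δt_y=1.0353
    y: enter (3,2) at t=0.1553
    y: enter (3,1) at t=1.1906
    y: enter (3,0) at t=2.2258 ← occupied
  → r_2 = 2.2258
beam 3: φ=0°, α=300°
  dir = (cos 300°, sin 300°) = (0.5000, -0.8660); from cell (3,3)
  next x-line at t=0.8400, next y-line at t=0.1732; Δt_x=2.0000, Δt_y=1.1547
    y: enter (3,2) at t=0.1732
    x: enter (4,2) at t=0.8400
    y: enter (4,1) at t=1.3279
    y: enter (4,0) at t=2.4826 ← occupied
  → r_3 = 2.4826
beam 4: φ=45°, α=345°
  dir = (cos 345°, sin 345°) = (0.9659, -0.2588); from cell (3,3)
  next x-line at t=0.4348, next y-line at t=0.5796; Δt_x=1.0353, Δt_y=3.8637
    x: enter (4,3) at t=0.4348
    y: enter (4,2) at t=0.5796
    x: enter (5,2) at t=1.4701 ← occupied
  → r_4 = 1.4701
beam 5: φ=90°, α=30°
  dir = (cos 30°, sin 30°) = (0.8660, 0.5000); from cell (3,3)
  next x-line at t=0.4850, next y-line at t=1.7000; Δt_x=1.1547, Δt_y=2.0000
    x: enter (4,3) at t=0.4850
    x: enter (5,3) at t=1.6397 ← occupied
  → r_5 = 1.6397

ranges = [1.8244, 2.2258, 2.4826, 1.4701, 1.6397]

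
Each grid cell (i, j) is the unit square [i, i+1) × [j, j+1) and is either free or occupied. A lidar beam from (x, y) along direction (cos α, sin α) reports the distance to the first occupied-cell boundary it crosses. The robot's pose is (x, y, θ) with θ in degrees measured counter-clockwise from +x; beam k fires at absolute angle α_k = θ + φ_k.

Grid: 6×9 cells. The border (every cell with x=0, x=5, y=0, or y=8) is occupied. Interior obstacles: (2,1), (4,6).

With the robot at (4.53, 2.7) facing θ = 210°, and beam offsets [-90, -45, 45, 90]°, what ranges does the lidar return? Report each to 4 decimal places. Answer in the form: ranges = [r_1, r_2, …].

ranges = [6.1199, 3.6545, 1.7600, 0.9400]

beam 1: φ=-90°, α=120°
  dir = (cos 120°, sin 120°) = (-0.5000, 0.8660); from cell (4,2)
  next x-line at t=1.0600, next y-line at t=0.3464; Δt_x=2.0000, Δt_y=1.1547
    y: enter (4,3) at t=0.3464
    x: enter (3,3) at t=1.0600
    y: enter (3,4) at t=1.5011
    y: enter (3,5) at t=2.6558
    x: enter (2,5) at t=3.0600
    y: enter (2,6) at t=3.8105
    y: enter (2,7) at t=4.9652
    x: enter (1,7) at t=5.0600
    y: enter (1,8) at t=6.1199 ← occupied
  → r_1 = 6.1199
beam 2: φ=-45°, α=165°
  dir = (cos 165°, sin 165°) = (-0.9659, 0.2588); from cell (4,2)
  next x-line at t=0.5487, next y-line at t=1.1591; Δt_x=1.0353, Δt_y=3.8637
    x: enter (3,2) at t=0.5487
    y: enter (3,3) at t=1.1591
    x: enter (2,3) at t=1.5840
    x: enter (1,3) at t=2.6192
    x: enter (0,3) at t=3.6545 ← occupied
  → r_2 = 3.6545
beam 3: φ=45°, α=255°
  dir = (cos 255°, sin 255°) = (-0.2588, -0.9659); from cell (4,2)
  next x-line at t=2.0478, next y-line at t=0.7247; Δt_x=3.8637, Δt_y=1.0353
    y: enter (4,1) at t=0.7247
    y: enter (4,0) at t=1.7600 ← occupied
  → r_3 = 1.7600
beam 4: φ=90°, α=300°
  dir = (cos 300°, sin 300°) = (0.5000, -0.8660); from cell (4,2)
  next x-line at t=0.9400, next y-line at t=0.8083; Δt_x=2.0000, Δt_y=1.1547
    y: enter (4,1) at t=0.8083
    x: enter (5,1) at t=0.9400 ← occupied
  → r_4 = 0.9400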